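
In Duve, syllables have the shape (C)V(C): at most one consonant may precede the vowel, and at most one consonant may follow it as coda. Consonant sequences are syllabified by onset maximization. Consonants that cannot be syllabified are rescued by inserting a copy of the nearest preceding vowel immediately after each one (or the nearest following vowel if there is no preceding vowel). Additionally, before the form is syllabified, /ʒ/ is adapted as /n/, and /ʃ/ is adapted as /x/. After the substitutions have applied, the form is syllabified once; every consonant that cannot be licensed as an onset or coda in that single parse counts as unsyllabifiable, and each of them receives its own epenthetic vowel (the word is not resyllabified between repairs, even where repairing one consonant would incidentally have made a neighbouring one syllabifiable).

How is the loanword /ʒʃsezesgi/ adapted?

nexesezesgi

Substitution: /ʒ/ → /n/, /ʃ/ → /x/, giving /nxsezesgi/.
Under (C)V(C), the unsyllabifiable consonants are /n/, /x/ (at most one coda consonant is licensed; onsets are limited to one consonant).
Inserting the epenthetic vowel yields /n/ → /ne/, /x/ → /xe/.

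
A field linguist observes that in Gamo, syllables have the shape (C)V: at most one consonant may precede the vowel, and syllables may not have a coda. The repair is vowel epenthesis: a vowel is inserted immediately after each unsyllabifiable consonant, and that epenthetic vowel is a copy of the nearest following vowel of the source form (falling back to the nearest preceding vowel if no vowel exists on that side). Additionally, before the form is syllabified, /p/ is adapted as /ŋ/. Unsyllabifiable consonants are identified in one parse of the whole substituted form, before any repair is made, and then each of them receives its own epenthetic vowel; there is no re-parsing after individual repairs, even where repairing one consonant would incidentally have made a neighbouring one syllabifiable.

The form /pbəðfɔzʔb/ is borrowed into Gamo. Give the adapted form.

ŋəbəðɔfɔzɔʔɔbɔ

Substitution: /p/ → /ŋ/, giving /ŋbəðfɔzʔb/.
Syllabifying with onset maximization leaves /ŋ/, /ð/, /z/, /ʔ/, /b/ stranded (no codas are permitted; onsets are limited to one consonant).
Inserting the epenthetic vowel yields /ŋ/ → /ŋə/, /ð/ → /ðɔ/, /z/ → /zɔ/, /ʔ/ → /ʔɔ/, /b/ → /bɔ/.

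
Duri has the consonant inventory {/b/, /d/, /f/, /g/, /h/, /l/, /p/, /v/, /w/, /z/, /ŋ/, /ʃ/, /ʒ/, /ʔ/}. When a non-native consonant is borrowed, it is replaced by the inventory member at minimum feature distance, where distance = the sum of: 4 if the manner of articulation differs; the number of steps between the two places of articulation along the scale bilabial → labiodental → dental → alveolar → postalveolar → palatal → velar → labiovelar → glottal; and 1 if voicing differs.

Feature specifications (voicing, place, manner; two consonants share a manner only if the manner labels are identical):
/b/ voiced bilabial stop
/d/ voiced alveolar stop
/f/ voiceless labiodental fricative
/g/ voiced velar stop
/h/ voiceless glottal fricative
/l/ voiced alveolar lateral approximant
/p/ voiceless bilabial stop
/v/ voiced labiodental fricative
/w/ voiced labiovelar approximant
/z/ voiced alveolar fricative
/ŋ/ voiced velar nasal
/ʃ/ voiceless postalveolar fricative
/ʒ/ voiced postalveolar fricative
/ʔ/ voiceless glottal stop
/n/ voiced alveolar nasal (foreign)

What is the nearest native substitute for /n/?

ŋ

/ŋ/ is closest: same manner (nasal), place distance 3 (alveolar→velar), same voicing; total 3. Next closest is /d/ at distance 4.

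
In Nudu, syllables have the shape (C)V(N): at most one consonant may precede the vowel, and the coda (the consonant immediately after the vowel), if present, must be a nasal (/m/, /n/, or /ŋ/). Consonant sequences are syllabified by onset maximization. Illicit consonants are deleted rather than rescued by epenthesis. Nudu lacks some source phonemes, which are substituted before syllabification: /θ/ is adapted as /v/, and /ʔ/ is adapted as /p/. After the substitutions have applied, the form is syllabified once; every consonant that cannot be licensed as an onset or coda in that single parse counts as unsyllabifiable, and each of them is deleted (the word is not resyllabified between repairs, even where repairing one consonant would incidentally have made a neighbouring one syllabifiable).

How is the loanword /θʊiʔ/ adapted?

vʊi

Substitution: /θ/ → /v/, /ʔ/ → /p/, giving /vʊip/.
Syllabifying with onset maximization leaves /p/ stranded (only a nasal (/m/, /n/, or /ŋ/) is licensed in coda position; onsets are limited to one consonant).
Deletion applies to /p/.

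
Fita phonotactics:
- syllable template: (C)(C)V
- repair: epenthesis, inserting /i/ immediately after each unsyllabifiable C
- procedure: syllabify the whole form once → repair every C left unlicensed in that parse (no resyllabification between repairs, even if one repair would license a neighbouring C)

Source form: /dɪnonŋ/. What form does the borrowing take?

dɪnoniŋi

Syllabifying with onset maximization leaves /n/, /ŋ/ stranded (no codas are permitted; onsets may contain at most 2 consonants).
Inserting the epenthetic vowel yields /n/ → /ni/, /ŋ/ → /ŋi/.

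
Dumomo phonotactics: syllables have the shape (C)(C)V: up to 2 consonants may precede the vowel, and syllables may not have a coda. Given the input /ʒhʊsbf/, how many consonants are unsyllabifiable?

3

The consonants /s/, /b/, /f/ cannot be parsed into a legal (C)(C)V syllable (no codas are permitted; onsets may contain at most 2 consonants).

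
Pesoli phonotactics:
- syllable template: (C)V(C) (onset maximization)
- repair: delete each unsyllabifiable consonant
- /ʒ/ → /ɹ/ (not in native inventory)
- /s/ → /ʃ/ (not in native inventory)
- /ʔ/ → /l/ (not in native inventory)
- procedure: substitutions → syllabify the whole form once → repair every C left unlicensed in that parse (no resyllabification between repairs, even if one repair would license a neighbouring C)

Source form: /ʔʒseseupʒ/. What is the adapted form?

ʃeʃeup

Substitution: /ʔ/ → /l/, /ʒ/ → /ɹ/, /s/ → /ʃ/, giving /lɹʃeʃeupɹ/.
Syllabifying with onset maximization leaves /l/, /ɹ/, /ɹ/ stranded (at most one coda consonant is licensed; onsets are limited to one consonant).
Deletion applies to /l/, /ɹ/, /ɹ/.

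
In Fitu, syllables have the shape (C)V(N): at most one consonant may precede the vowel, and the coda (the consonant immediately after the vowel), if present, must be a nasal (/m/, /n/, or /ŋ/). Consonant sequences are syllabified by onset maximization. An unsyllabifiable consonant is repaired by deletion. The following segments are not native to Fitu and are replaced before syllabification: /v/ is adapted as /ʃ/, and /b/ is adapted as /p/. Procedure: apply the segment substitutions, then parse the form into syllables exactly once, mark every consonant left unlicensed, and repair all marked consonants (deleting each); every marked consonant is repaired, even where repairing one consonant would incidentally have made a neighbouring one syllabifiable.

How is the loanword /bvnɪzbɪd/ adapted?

Substitution: /b/ → /p/, /v/ → /ʃ/, giving /pʃnɪzpɪd/.
The consonants /p/, /ʃ/, /z/, /d/ cannot be parsed into a legal (C)V(N) syllable (only a nasal (/m/, /n/, or /ŋ/) is licensed in coda position; onsets are limited to one consonant).
Each unlicensed consonant is deleted: /p/, /ʃ/, /z/, /d/.

nɪpɪ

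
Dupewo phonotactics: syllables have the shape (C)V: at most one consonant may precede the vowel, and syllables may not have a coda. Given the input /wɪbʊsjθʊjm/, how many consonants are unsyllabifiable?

4

Under (C)V, the unsyllabifiable consonants are /s/, /j/, /j/, /m/ (no codas are permitted; onsets are limited to one consonant).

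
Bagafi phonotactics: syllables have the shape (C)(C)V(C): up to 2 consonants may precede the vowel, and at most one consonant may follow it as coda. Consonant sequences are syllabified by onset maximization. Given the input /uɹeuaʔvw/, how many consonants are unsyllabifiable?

The consonants /v/, /w/ cannot be parsed into a legal (C)(C)V(C) syllable (at most one coda consonant is licensed; onsets may contain at most 2 consonants).

2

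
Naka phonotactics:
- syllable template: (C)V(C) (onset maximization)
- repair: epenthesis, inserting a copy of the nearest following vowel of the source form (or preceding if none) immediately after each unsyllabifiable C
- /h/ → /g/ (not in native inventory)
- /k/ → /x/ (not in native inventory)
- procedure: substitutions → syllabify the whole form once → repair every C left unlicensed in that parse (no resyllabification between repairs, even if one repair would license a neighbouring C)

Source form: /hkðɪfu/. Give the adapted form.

Substitution: /h/ → /g/, /k/ → /x/, giving /gxðɪfu/.
The consonants /g/, /x/ cannot be parsed into a legal (C)V(C) syllable (at most one coda consonant is licensed; onsets are limited to one consonant).
Epenthesis after each stranded consonant: /g/ → /gɪ/, /x/ → /xɪ/.

gɪxɪðɪfu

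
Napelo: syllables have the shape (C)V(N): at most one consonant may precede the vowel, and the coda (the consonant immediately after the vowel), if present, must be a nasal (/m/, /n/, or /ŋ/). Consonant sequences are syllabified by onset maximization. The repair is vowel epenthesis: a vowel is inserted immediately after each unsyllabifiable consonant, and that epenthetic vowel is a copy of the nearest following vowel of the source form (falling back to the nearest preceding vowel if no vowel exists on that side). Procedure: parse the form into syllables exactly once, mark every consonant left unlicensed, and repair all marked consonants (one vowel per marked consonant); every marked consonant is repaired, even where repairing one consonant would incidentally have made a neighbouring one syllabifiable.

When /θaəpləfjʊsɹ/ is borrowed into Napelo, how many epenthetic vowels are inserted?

The unsyllabifiable consonants are /p/, /f/, /s/, /ɹ/; each receives one epenthetic vowel.

4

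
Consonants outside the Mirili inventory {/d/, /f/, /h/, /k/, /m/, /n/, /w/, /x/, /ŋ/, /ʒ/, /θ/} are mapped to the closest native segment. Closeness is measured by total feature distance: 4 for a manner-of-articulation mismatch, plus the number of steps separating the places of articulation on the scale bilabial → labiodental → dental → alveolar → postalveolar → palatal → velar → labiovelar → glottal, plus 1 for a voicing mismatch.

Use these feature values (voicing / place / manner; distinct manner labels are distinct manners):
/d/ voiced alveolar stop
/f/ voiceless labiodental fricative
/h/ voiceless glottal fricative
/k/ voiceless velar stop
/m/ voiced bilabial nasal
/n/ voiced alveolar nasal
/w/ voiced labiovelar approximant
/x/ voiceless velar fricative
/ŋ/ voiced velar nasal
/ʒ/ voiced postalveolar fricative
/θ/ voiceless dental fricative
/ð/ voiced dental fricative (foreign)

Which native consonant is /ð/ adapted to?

/θ/ is closest: same manner (fricative), place distance 0 (dental→dental), voicing differs (+1); total 1. Next closest is /f/ at distance 2.

θ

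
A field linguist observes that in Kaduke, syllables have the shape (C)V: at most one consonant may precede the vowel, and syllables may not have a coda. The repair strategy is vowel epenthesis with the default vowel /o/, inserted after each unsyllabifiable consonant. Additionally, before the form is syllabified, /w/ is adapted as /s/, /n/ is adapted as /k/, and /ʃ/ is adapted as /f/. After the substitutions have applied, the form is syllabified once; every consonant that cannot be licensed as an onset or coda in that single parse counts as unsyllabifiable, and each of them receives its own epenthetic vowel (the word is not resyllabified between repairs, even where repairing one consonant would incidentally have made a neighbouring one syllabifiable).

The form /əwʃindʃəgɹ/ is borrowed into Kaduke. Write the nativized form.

əsofikodofəgoɹo

Substitution: /w/ → /s/, /ʃ/ → /f/, /n/ → /k/, giving /əsfikdfəgɹ/.
The consonants /s/, /k/, /d/, /g/, /ɹ/ cannot be parsed into a legal (C)V syllable (no codas are permitted; onsets are limited to one consonant).
Epenthesis after each stranded consonant: /s/ → /so/, /k/ → /ko/, /d/ → /do/, /g/ → /go/, /ɹ/ → /ɹo/.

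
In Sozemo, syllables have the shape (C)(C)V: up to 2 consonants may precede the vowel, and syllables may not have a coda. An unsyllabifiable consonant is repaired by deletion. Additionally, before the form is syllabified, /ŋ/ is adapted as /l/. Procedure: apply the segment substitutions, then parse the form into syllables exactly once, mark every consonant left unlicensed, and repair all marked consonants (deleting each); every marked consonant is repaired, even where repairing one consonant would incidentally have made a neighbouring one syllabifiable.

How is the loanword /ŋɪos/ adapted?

lɪo

Substitution: /ŋ/ → /l/, giving /lɪos/.
Under (C)(C)V, the unsyllabifiable consonants are /s/ (no codas are permitted; onsets may contain at most 2 consonants).
Deletion applies to /s/.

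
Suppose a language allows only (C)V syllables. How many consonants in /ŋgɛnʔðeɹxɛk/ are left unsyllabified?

The consonants /ŋ/, /n/, /ʔ/, /ɹ/, /k/ cannot be parsed into a legal (C)V syllable (no codas are permitted; onsets are limited to one consonant).

5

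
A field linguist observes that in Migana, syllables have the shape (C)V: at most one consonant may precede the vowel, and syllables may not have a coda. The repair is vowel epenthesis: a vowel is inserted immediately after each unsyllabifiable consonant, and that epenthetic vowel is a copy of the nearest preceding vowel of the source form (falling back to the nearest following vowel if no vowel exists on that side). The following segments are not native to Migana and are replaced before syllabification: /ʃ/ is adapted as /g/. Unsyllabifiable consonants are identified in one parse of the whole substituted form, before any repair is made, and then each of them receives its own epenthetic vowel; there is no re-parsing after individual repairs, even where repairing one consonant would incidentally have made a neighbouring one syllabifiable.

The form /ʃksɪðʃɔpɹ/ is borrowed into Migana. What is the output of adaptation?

Substitution: /ʃ/ → /g/, giving /gksɪðgɔpɹ/.
The consonants /g/, /k/, /ð/, /p/, /ɹ/ cannot be parsed into a legal (C)V syllable (no codas are permitted; onsets are limited to one consonant).
Inserting the epenthetic vowel yields /g/ → /gɪ/, /k/ → /kɪ/, /ð/ → /ðɪ/, /p/ → /pɔ/, /ɹ/ → /ɹɔ/.

gɪkɪsɪðɪgɔpɔɹɔ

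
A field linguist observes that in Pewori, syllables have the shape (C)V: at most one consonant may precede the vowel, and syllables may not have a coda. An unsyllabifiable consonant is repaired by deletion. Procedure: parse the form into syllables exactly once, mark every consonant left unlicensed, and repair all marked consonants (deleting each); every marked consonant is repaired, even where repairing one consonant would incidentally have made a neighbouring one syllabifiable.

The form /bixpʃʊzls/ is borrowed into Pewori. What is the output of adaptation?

Under (C)V, the unsyllabifiable consonants are /x/, /p/, /z/, /l/, /s/ (no codas are permitted; onsets are limited to one consonant).
Deletion applies to /x/, /p/, /z/, /l/, /s/.

biʃʊ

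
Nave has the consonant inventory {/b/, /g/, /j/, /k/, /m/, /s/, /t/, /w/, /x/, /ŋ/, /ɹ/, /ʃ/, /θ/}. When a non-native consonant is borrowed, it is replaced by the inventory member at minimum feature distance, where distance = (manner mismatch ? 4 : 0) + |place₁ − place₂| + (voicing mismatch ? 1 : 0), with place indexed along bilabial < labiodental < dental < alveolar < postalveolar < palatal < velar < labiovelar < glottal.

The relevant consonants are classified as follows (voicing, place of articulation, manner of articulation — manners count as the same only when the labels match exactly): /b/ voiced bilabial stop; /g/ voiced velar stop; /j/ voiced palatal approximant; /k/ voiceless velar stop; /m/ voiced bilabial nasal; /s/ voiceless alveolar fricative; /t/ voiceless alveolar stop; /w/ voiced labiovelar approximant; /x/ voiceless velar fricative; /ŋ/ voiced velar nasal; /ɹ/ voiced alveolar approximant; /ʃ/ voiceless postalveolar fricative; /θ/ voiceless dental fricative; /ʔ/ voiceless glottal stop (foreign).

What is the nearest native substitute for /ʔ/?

/k/ is closest: same manner (stop), place distance 2 (glottal→velar), same voicing; total 2. Next closest is /g/ at distance 3.

k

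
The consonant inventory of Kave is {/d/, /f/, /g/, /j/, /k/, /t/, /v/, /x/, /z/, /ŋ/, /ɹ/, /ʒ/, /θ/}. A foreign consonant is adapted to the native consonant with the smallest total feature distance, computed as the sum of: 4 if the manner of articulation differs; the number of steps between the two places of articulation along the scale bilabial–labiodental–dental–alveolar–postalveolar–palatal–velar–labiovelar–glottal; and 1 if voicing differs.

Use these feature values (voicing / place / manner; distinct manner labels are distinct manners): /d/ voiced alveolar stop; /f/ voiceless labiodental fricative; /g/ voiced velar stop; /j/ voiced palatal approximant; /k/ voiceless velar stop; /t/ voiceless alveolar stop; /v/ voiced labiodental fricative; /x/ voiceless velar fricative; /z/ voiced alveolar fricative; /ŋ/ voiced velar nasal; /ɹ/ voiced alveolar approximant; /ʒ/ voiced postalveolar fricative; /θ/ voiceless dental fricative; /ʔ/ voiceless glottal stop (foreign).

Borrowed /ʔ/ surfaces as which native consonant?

/k/ is closest: same manner (stop), place distance 2 (glottal→velar), same voicing; total 2. Next closest is /g/ at distance 3.

k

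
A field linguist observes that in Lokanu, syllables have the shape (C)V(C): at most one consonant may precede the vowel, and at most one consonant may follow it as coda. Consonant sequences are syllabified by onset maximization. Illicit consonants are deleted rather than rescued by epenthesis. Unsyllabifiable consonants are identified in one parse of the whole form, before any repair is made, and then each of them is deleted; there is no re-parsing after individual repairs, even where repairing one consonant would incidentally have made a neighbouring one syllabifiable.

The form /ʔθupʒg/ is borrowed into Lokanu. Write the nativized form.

θup

Syllabifying with onset maximization leaves /ʔ/, /ʒ/, /g/ stranded (at most one coda consonant is licensed; onsets are limited to one consonant).
Deletion applies to /ʔ/, /ʒ/, /g/.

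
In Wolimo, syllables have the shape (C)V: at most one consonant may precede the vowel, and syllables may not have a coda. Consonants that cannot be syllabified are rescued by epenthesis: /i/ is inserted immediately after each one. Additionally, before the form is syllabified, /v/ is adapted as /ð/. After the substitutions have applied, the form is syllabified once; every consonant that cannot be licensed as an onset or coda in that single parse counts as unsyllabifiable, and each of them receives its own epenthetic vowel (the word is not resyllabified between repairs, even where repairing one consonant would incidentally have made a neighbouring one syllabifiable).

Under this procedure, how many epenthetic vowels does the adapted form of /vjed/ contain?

2

After substitution the input is /ðjed/.
The unsyllabifiable consonants are /ð/, /d/; each receives one epenthetic vowel.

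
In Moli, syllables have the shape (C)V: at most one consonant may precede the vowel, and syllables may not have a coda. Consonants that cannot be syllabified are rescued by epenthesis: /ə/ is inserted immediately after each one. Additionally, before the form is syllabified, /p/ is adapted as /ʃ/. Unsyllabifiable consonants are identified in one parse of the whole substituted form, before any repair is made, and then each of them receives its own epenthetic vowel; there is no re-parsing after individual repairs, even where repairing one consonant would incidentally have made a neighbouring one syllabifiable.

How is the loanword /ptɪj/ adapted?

Substitution: /p/ → /ʃ/, giving /ʃtɪj/.
Syllabifying with onset maximization leaves /ʃ/, /j/ stranded (no codas are permitted; onsets are limited to one consonant).
Inserting the epenthetic vowel yields /ʃ/ → /ʃə/, /j/ → /jə/.

ʃətɪjə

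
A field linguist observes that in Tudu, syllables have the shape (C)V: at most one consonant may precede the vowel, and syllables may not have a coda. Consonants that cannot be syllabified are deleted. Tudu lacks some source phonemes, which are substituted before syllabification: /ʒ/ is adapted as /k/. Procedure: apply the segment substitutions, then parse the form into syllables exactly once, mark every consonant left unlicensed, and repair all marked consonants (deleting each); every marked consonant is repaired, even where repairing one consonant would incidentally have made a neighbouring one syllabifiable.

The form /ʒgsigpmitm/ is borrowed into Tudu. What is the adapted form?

simi

Substitution: /ʒ/ → /k/, giving /kgsigpmitm/.
Under (C)V, the unsyllabifiable consonants are /k/, /g/, /g/, /p/, /t/, /m/ (no codas are permitted; onsets are limited to one consonant).
Deletion applies to /k/, /g/, /g/, /p/, /t/, /m/.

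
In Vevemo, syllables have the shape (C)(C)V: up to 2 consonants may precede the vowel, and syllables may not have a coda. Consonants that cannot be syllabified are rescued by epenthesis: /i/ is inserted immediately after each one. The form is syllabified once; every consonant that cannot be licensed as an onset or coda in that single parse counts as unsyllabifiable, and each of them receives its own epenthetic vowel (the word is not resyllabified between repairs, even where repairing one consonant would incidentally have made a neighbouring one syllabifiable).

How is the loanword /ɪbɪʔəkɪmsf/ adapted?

ɪbɪʔəkɪmisifi

The consonants /m/, /s/, /f/ cannot be parsed into a legal (C)(C)V syllable (no codas are permitted; onsets may contain at most 2 consonants).
Each unlicensed consonant becomes the onset of a new syllable: /m/ → /mi/, /s/ → /si/, /f/ → /fi/.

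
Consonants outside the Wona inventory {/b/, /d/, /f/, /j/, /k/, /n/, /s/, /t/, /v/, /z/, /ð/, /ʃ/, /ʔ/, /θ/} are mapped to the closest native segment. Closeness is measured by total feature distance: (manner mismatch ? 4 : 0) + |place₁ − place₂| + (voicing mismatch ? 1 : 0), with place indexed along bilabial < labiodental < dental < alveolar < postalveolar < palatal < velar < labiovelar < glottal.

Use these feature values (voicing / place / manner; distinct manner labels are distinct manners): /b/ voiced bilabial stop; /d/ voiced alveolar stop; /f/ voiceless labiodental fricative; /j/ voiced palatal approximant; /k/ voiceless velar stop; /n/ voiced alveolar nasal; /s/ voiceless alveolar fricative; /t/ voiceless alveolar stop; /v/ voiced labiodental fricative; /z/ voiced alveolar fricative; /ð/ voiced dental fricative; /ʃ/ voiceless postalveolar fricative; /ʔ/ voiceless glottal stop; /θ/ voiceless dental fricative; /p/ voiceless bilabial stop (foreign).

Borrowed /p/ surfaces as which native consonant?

b

/b/ is closest: same manner (stop), place distance 0 (bilabial→bilabial), voicing differs (+1); total 1. Next closest is /t/ at distance 3.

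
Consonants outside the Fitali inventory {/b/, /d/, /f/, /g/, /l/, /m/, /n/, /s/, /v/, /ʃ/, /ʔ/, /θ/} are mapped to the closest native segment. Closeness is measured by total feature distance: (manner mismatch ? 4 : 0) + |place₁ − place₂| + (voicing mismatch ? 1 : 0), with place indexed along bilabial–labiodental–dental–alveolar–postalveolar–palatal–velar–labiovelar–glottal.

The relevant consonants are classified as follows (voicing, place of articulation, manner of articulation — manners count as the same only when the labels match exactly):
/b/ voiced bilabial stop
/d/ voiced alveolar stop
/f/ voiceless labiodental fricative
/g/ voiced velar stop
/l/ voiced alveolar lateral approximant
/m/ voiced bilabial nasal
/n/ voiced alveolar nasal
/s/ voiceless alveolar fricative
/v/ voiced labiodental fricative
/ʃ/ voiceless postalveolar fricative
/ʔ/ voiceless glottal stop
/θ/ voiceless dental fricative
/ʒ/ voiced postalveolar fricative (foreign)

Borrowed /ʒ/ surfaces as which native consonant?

/ʃ/ is closest: same manner (fricative), place distance 0 (postalveolar→postalveolar), voicing differs (+1); total 1. Next closest is /s/ at distance 2.

ʃ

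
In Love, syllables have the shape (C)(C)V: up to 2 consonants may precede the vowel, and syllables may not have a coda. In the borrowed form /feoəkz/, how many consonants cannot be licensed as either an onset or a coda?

Under (C)(C)V, the unsyllabifiable consonants are /k/, /z/ (no codas are permitted; onsets may contain at most 2 consonants).

2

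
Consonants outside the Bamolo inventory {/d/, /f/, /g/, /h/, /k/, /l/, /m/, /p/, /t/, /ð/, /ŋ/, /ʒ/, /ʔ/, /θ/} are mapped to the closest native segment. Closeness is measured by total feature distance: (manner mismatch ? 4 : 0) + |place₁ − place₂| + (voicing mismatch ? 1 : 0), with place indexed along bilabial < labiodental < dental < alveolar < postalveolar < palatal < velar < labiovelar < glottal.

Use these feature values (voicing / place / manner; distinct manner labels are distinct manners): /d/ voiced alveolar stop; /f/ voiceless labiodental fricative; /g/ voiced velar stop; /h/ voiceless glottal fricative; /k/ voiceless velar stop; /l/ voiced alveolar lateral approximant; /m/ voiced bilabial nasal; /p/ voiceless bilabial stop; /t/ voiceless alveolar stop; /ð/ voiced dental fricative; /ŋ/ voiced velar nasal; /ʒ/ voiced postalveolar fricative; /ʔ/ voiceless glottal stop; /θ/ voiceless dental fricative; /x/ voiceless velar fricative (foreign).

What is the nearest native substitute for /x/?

h

/h/ is closest: same manner (fricative), place distance 2 (velar→glottal), same voicing; total 2. Next closest is /ʒ/ at distance 3.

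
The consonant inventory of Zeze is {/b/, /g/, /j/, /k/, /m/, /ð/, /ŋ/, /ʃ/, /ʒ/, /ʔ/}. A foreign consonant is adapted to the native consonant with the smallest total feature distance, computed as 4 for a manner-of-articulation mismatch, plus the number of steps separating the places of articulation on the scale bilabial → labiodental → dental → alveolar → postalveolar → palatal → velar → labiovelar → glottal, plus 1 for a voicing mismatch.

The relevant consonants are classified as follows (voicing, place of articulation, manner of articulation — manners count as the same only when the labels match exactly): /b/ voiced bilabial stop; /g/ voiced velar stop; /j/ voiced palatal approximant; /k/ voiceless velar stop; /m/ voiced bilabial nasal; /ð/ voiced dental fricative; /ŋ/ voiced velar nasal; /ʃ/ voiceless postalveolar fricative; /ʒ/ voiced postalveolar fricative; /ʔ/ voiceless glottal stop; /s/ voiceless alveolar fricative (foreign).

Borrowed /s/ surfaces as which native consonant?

ʃ

/ʃ/ is closest: same manner (fricative), place distance 1 (alveolar→postalveolar), same voicing; total 1. Next closest is /ð/ at distance 2.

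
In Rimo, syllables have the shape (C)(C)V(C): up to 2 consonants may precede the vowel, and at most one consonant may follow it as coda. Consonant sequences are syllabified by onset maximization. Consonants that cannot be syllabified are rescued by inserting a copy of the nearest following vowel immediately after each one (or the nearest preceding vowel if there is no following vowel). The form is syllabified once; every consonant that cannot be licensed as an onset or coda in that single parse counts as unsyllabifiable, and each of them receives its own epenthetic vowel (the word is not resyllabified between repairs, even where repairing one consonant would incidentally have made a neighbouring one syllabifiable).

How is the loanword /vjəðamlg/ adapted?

vjəðamlaga

Syllabifying with onset maximization leaves /l/, /g/ stranded (at most one coda consonant is licensed; onsets may contain at most 2 consonants).
Epenthesis after each stranded consonant: /l/ → /la/, /g/ → /ga/.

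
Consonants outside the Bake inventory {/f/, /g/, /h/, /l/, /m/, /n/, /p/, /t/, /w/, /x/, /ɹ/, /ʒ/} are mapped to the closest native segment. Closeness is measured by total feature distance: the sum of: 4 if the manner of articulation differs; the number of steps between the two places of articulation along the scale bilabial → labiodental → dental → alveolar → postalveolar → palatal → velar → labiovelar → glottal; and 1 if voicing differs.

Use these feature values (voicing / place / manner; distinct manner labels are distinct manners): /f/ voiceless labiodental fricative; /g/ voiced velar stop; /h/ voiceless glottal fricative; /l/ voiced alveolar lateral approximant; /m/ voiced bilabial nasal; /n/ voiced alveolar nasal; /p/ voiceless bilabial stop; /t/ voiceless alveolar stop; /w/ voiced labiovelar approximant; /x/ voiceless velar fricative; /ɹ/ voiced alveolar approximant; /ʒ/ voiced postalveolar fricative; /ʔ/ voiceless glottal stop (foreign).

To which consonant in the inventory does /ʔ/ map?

/g/ is closest: same manner (stop), place distance 2 (glottal→velar), voicing differs (+1); total 3. Next closest is /h/ at distance 4.

g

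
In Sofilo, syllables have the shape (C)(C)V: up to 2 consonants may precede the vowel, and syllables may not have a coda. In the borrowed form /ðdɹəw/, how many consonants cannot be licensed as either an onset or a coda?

The consonants /ð/, /w/ cannot be parsed into a legal (C)(C)V syllable (no codas are permitted; onsets may contain at most 2 consonants).

2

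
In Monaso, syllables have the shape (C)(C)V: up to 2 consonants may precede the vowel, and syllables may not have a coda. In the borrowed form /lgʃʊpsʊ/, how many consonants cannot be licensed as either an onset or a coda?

1

Under (C)(C)V, the unsyllabifiable consonants are /l/ (no codas are permitted; onsets may contain at most 2 consonants).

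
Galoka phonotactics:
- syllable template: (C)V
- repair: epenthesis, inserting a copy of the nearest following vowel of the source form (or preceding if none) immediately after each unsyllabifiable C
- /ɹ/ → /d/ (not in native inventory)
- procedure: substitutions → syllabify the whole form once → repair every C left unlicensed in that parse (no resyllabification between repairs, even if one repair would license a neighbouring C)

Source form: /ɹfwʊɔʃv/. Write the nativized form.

Substitution: /ɹ/ → /d/, giving /dfwʊɔʃv/.
The consonants /d/, /f/, /ʃ/, /v/ cannot be parsed into a legal (C)V syllable (no codas are permitted; onsets are limited to one consonant).
Inserting the epenthetic vowel yields /d/ → /dʊ/, /f/ → /fʊ/, /ʃ/ → /ʃɔ/, /v/ → /vɔ/.

dʊfʊwʊɔʃɔvɔ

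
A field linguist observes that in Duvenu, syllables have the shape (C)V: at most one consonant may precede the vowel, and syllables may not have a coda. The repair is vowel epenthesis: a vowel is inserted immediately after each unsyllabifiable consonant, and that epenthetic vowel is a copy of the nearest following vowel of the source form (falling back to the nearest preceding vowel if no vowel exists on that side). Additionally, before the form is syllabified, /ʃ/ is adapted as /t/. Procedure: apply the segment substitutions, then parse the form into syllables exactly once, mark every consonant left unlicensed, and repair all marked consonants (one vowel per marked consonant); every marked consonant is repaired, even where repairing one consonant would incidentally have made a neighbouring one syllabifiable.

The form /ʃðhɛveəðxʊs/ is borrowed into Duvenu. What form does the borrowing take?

tɛðɛhɛveəðʊxʊsʊ

Substitution: /ʃ/ → /t/, giving /tðhɛveəðxʊs/.
Under (C)V, the unsyllabifiable consonants are /t/, /ð/, /ð/, /s/ (no codas are permitted; onsets are limited to one consonant).
Inserting the epenthetic vowel yields /t/ → /tɛ/, /ð/ → /ðɛ/, /ð/ → /ðʊ/, /s/ → /sʊ/.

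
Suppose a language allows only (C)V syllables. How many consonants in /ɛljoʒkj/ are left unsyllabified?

The consonants /l/, /ʒ/, /k/, /j/ cannot be parsed into a legal (C)V syllable (no codas are permitted; onsets are limited to one consonant).

4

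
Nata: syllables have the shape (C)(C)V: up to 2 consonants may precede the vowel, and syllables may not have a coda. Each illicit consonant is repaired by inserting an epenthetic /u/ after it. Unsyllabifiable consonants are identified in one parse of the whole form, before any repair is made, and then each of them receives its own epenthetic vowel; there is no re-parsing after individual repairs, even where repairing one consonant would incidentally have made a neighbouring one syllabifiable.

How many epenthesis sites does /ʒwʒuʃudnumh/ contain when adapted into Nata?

3

The unsyllabifiable consonants are /ʒ/, /m/, /h/; each receives one epenthetic vowel.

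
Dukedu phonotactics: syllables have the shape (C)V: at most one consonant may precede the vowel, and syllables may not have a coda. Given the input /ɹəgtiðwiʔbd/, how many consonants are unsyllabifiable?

5

The consonants /g/, /ð/, /ʔ/, /b/, /d/ cannot be parsed into a legal (C)V syllable (no codas are permitted; onsets are limited to one consonant).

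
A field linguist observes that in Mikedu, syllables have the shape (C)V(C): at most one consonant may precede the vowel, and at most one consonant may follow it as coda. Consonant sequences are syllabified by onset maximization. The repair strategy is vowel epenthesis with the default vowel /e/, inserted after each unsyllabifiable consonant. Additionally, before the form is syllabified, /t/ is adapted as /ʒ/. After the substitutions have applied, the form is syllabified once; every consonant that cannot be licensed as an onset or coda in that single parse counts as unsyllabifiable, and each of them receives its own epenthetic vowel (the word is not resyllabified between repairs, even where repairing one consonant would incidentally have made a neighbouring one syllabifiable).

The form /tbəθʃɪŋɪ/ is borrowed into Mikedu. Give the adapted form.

Substitution: /t/ → /ʒ/, giving /ʒbəθʃɪŋɪ/.
The consonants /ʒ/ cannot be parsed into a legal (C)V(C) syllable (at most one coda consonant is licensed; onsets are limited to one consonant).
Inserting the epenthetic vowel yields /ʒ/ → /ʒe/.

ʒebəθʃɪŋɪ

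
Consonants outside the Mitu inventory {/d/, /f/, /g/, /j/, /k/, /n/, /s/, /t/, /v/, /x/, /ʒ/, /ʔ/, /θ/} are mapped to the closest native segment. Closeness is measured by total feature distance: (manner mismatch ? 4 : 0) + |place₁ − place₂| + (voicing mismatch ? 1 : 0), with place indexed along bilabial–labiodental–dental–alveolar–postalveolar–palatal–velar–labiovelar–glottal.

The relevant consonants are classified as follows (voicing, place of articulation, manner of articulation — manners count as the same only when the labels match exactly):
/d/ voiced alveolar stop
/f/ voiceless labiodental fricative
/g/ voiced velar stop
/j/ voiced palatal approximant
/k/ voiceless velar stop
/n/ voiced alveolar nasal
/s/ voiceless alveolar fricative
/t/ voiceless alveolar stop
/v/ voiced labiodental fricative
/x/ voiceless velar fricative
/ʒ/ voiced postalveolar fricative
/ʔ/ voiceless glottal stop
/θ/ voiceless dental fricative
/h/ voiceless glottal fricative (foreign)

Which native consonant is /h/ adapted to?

x

/x/ is closest: same manner (fricative), place distance 2 (glottal→velar), same voicing; total 2. Next closest is /ʔ/ at distance 4.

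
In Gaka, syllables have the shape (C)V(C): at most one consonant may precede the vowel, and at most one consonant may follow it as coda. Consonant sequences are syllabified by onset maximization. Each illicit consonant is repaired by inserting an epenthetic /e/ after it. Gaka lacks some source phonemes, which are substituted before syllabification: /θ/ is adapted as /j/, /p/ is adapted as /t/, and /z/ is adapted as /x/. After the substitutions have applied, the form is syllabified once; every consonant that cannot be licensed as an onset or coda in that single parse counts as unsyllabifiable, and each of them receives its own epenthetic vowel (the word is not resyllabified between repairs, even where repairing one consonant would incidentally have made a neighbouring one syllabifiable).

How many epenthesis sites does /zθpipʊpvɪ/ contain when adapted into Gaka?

2

After substitution the input is /xjtitʊtvɪ/.
The unsyllabifiable consonants are /x/, /j/; each receives one epenthetic vowel.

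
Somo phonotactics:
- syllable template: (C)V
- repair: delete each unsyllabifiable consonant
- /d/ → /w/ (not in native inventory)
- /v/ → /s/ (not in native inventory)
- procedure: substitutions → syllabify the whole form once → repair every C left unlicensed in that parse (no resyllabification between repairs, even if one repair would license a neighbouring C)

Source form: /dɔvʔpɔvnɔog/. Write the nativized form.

wɔpɔnɔo

Substitution: /d/ → /w/, /v/ → /s/, giving /wɔsʔpɔsnɔog/.
Under (C)V, the unsyllabifiable consonants are /s/, /ʔ/, /s/, /g/ (no codas are permitted; onsets are limited to one consonant).
Deletion applies to /s/, /ʔ/, /s/, /g/.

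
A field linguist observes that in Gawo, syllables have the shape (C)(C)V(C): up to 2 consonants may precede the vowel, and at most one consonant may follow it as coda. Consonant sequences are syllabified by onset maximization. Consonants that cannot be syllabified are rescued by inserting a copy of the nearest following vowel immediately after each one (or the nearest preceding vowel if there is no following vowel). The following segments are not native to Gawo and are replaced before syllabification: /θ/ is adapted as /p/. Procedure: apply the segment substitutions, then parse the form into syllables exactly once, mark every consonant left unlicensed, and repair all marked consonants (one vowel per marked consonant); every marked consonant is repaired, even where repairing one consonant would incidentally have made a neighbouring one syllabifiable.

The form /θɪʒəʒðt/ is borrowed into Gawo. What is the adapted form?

pɪʒəʒðətə

Substitution: /θ/ → /p/, giving /pɪʒəʒðt/.
Syllabifying with onset maximization leaves /ð/, /t/ stranded (at most one coda consonant is licensed; onsets may contain at most 2 consonants).
Epenthesis after each stranded consonant: /ð/ → /ðə/, /t/ → /tə/.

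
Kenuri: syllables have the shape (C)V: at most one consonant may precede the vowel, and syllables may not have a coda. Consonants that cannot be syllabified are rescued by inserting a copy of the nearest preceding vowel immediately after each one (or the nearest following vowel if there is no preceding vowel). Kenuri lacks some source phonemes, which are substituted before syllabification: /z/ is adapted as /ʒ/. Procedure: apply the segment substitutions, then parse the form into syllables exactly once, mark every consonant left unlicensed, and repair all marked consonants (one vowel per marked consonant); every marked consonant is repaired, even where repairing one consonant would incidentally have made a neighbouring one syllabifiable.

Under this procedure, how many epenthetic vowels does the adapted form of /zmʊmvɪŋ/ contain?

After substitution the input is /ʒmʊmvɪŋ/.
The unsyllabifiable consonants are /ʒ/, /m/, /ŋ/; each receives one epenthetic vowel.

3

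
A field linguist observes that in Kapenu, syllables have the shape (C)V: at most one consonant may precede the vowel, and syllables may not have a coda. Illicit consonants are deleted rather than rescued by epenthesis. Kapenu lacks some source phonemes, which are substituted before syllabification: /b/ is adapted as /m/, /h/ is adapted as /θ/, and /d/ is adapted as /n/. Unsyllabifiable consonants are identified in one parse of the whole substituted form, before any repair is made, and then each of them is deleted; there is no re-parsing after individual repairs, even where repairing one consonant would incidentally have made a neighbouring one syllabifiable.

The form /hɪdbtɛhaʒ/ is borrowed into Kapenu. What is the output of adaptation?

θɪtɛθa

Substitution: /h/ → /θ/, /d/ → /n/, /b/ → /m/, giving /θɪnmtɛθaʒ/.
Syllabifying with onset maximization leaves /n/, /m/, /ʒ/ stranded (no codas are permitted; onsets are limited to one consonant).
Deleting the stranded consonants removes /n/, /m/, /ʒ/.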